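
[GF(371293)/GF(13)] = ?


GF(371293) = GF(13^5), so the extension degree is 5

[GF(371293)/GF(13)] = 5


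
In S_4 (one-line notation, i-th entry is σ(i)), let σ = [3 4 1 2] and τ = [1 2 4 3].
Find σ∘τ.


σ∘τ: apply τ first, then σ
1 →τ 1 →σ 3
2 →τ 2 →σ 4
3 →τ 4 →σ 2
4 →τ 3 →σ 1

σ∘τ = [3 4 2 1]


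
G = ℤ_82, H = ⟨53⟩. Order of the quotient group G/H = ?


|⟨53⟩| = n / gcd(53, 82) = 82 / 1 = 82
H is normal (ℤ_82 is abelian).
|G/H| = |G| / |H| = 82 / 82 = 1

|G/H| = 1


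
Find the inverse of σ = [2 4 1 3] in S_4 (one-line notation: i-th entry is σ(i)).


To find σ⁻¹, swap domain and range:
σ(1) = 2 → σ⁻¹(2) = 1
σ(2) = 4 → σ⁻¹(4) = 2
σ(3) = 1 → σ⁻¹(1) = 3
σ(4) = 3 → σ⁻¹(3) = 4

σ⁻¹ = [3 1 4 2]


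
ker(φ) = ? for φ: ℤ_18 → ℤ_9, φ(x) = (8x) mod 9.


Kernel = preimage of identity
ker(φ) = {x ∈ ℤ_18 : 8x ≡ 0 (mod 9)}. Since 9 | 18, φ is well-defined. The kernel is the cyclic subgroup ⟨9⟩ of ℤ_18 (order 2), i.e. {0, 9}

ker(φ) = {0, 9}


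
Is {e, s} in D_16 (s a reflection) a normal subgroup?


H = {e, s} in D_16 (s a reflection)
r·s·r⁻¹ = sr⁻² ≠ s for n ≥ 3, so {e, s} is not closed under conjugation

No, not a normal subgroup


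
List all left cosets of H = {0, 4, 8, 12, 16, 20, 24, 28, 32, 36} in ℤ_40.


H = {0, 4, 8, 12, 16, 20, 24, 28, 32, 36}, |H| = 10
Number of cosets = |G|/|H| = 40/10 = 4
0 + H = {0, 4, 8, 12, 16, 20, 24, 28, 32, 36}
1 + H = {1, 5, 9, 13, 17, 21, 25, 29, 33, 37}
2 + H = {2, 6, 10, 14, 18, 22, 26, 30, 34, 38}
3 + H = {3, 7, 11, 15, 19, 23, 27, 31, 35, 39}

Cosets: 0+H={0,4,8,12,16,20,24,28,32,36}; 1+H={1,5,9,13,17,21,25,29,33,37}; 2+H={2,6,10,14,18,22,26,30,34,38}; 3+H={3,7,11,15,19,23,27,31,35,39}


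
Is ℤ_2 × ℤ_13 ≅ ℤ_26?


Comparing ℤ_2 × ℤ_13 and ℤ_26:
gcd(2,13) = 1, so ℤ_2 × ℤ_13 ≅ ℤ_26 (CRT)

Yes, ℤ_2 × ℤ_13 ≅ ℤ_26


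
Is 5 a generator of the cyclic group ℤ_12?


g generates ℤ_n iff gcd(g, n) = 1
gcd(5, 12) = 1
Since gcd = 1, 5 is a generator.

Yes, 5 generates ℤ_12


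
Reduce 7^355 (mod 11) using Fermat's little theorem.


Fermat's little theorem: if p is prime and gcd(a,p)=1, then a^(p-1) ≡ 1 (mod p)
p = 11 is prime, gcd(7,11) = 1
Reduce exponent: 355 mod 10 = 5
So 7^355 ≡ 7^5 (mod 11)
7^5 mod 11 = 10

7^355 ≡ 10 (mod 11)


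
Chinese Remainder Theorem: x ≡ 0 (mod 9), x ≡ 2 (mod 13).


m₁ = 9, m₂ = 13, gcd = 1, so CRT applies. M = m₁·m₂ = 117
Let M₁ = M/m₁ = 13, M₂ = M/m₂ = 9
Find y₁ ≡ M₁⁻¹ (mod m₁): 13⁻¹ ≡ 7 (mod 9)
Find y₂ ≡ M₂⁻¹ (mod m₂): 9⁻¹ ≡ 3 (mod 13)
x = a₁·M₁·y₁ + a₂·M₂·y₂ = 0·13·7 + 2·9·3 = 54
Reduce mod 117: x ≡ 54
Check: 54 mod 9 = 0 ✓, 54 mod 13 = 2 ✓

x ≡ 54 (mod 117)


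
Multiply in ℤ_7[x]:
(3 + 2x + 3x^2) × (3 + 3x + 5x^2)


Expand and collect like terms; reduce coefficients mod 7:
x^0: 3·3 = 9 ≡ 2 (mod 7)
x^1: 3·3 + 2·3 = 15 ≡ 1 (mod 7)
x^2: 3·5 + 2·3 + 3·3 = 30 ≡ 2 (mod 7)
x^3: 2·5 + 3·3 = 19 ≡ 5 (mod 7)
x^4: 3·5 = 15 ≡ 1 (mod 7)
Result: 2 + x + 2x^2 + 5x^3 + x^4

f · g = 2 + x + 2x^2 + 5x^3 + x^4


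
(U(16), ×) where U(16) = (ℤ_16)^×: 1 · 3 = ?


Operation: multiplication mod 16
1 · 3 = (a × b) mod 16 with a = 1, b = 3

1 · 3 = 3


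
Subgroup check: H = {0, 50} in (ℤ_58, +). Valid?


Subgroup test for H = {0, 50} in (ℤ_58, +):
(1) 0 ∈ H? Yes
(2) Closure: for all a,b ∈ H, (a+b) mod 58 ∈ H? No  [counterexample: 50 + 50 = 42 ∉ H]
(3) Inverses: for all a ∈ H, -a mod 58 ∈ H? No

No, H is not a subgroup of ℤ_58


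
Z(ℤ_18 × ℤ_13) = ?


Z(G) = {g ∈ G | gx = xg for all x ∈ G}
Direct product of abelian groups is abelian, so Z(G) = G

Z(ℤ_18 × ℤ_13) = ℤ_18 × ℤ_13


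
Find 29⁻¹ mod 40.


Use the extended Euclidean algorithm to write 1 = 29·s + 40·t; then s mod 40 is the inverse.
Euclidean algorithm:
  29 = 0·40 + 29
  40 = 1·29 + 11
  29 = 2·11 + 7
  11 = 1·7 + 4
  7 = 1·4 + 3
  4 = 1·3 + 1
  3 = 3·1 + 0
gcd(29,40) = 1
Back-substitution gives: 29·(-11) + 40·(8) = 1
So 29⁻¹ ≡ -11 ≡ 29 (mod 40)
Check: 29 × 29 = 841 ≡ 1 (mod 40) ✓

29⁻¹ ≡ 29 (mod 40)


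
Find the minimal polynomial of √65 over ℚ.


√65 satisfies x² - 65 = 0, irreducible over ℚ since 65 is squarefree

Minimal polynomial: x² - 65


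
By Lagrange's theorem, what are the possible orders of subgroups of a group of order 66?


Lagrange's theorem: |H| divides |G|
|G| = 66
Divisors of 66: 1, 2, 3, 6, 11, 22, 33, 66

Possible subgroup orders: {1, 2, 3, 6, 11, 22, 33, 66}


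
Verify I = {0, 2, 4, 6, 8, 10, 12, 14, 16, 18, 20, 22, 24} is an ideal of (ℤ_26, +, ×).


Check ideal conditions for I = {0, 2, 4, 6, 8, 10, 12, 14, 16, 18, 20, 22, 24} in ℤ_26:
(1) I is an additive subgroup? Yes
(2) For r ∈ ℤ_26 and a ∈ I: r·a ∈ I? Yes

Yes, I is an ideal of ℤ_26


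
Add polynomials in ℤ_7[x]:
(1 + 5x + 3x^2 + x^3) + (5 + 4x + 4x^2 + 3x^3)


Add coefficients mod 7:
x^0: 1 + 5 = 6 (mod 7)
x^1: 5 + 4 = 2 (mod 7)
x^2: 3 + 4 = 0 (mod 7)
x^3: 1 + 3 = 4 (mod 7)
Result: 6 + 2x + 4x^3

f + g = 6 + 2x + 4x^3


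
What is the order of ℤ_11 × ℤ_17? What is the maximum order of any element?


|ℤ_11 × ℤ_17| = 11 × 17 = 187
Max element order = lcm(11,17) = 187
Cyclic? Yes (gcd=1)

|ℤ_11×ℤ_17| = 187, max element order = 187


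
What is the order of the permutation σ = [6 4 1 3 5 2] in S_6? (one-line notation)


Cycle decomposition: (1 6 2 4 3)
Cycle lengths: 5
Order = lcm(5) = 5

ord(σ) = 5


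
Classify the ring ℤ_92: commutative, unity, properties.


ℤ_92 is a commutative ring with unity 1; 92 = 2×46 is composite, so 2·46 ≡ 0 gives zero divisors (not an integral domain)
Commutative: Yes
Integral domain: No
Has unity: Yes

ℤ_92: Commutative=Yes, Unity=Yes


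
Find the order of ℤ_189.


ℤ_n has n elements.

|ℤ_189| = 189


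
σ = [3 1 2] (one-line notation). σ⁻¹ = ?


To find σ⁻¹, swap domain and range:
σ(1) = 3 → σ⁻¹(3) = 1
σ(2) = 1 → σ⁻¹(1) = 2
σ(3) = 2 → σ⁻¹(2) = 3

σ⁻¹ = [2 3 1]


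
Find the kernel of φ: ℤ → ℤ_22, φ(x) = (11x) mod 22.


Kernel = preimage of identity
ker(φ) = {x ∈ ℤ : 11x ≡ 0 (mod 22)}. gcd(11,22) = 11, so 11x ≡ 0 (mod 22) ⟺ x ≡ 0 (mod 22/11 = 2). Hence ker(φ) = 2ℤ

ker(φ) = 2ℤ


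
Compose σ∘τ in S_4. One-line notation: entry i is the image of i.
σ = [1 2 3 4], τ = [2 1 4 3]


σ∘τ: apply τ first, then σ
1 →τ 2 →σ 2
2 →τ 1 →σ 1
3 →τ 4 →σ 4
4 →τ 3 →σ 3

σ∘τ = [2 1 4 3]


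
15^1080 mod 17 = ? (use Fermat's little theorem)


Fermat's little theorem: if p is prime and gcd(a,p)=1, then a^(p-1) ≡ 1 (mod p)
p = 17 is prime, gcd(15,17) = 1
Reduce exponent: 1080 mod 16 = 8
So 15^1080 ≡ 15^8 (mod 17)
15^8 mod 17 = 1

15^1080 ≡ 1 (mod 17)


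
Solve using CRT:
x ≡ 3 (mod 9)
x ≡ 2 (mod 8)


m₁ = 9, m₂ = 8, gcd = 1, so CRT applies. M = m₁·m₂ = 72
Let M₁ = M/m₁ = 8, M₂ = M/m₂ = 9
Find y₁ ≡ M₁⁻¹ (mod m₁): 8⁻¹ ≡ 8 (mod 9)
Find y₂ ≡ M₂⁻¹ (mod m₂): 9⁻¹ ≡ 1 (mod 8)
x = a₁·M₁·y₁ + a₂·M₂·y₂ = 3·8·8 + 2·9·1 = 210
Reduce mod 72: x ≡ 66
Check: 66 mod 9 = 3 ✓, 66 mod 8 = 2 ✓

x ≡ 66 (mod 72)


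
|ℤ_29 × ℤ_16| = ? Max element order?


|ℤ_29 × ℤ_16| = 29 × 16 = 464
Max element order = lcm(29,16) = 464
Cyclic? Yes (gcd=1)

|ℤ_29×ℤ_16| = 464, max element order = 464


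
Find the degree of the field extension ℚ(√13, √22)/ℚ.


[ℚ(√13,√22):ℚ] = [ℚ(√13,√22):ℚ(√13)]·[ℚ(√13):ℚ] = 2·2 = 4

[ℚ(√13, √22)/ℚ] = 4


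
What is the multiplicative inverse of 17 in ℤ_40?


Use the extended Euclidean algorithm to write 1 = 17·s + 40·t; then s mod 40 is the inverse.
Euclidean algorithm:
  17 = 0·40 + 17
  40 = 2·17 + 6
  17 = 2·6 + 5
  6 = 1·5 + 1
  5 = 5·1 + 0
gcd(17,40) = 1
Back-substitution gives: 17·(-7) + 40·(3) = 1
So 17⁻¹ ≡ -7 ≡ 33 (mod 40)
Check: 17 × 33 = 561 ≡ 1 (mod 40) ✓

17⁻¹ ≡ 33 (mod 40)


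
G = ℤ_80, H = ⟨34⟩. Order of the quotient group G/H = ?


|⟨34⟩| = n / gcd(34, 80) = 80 / 2 = 40
H is normal (ℤ_80 is abelian).
|G/H| = |G| / |H| = 80 / 40 = 2

|G/H| = 2


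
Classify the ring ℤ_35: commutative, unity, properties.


ℤ_35 is a commutative ring with unity 1; 35 = 5×7 is composite, so 5·7 ≡ 0 gives zero divisors (not an integral domain)
Commutative: Yes
Integral domain: No
Has unity: Yes

ℤ_35: Commutative=Yes, Unity=Yes


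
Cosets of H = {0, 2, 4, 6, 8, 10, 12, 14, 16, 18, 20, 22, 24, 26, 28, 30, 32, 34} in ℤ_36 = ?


H = {0, 2, 4, 6, 8, 10, 12, 14, 16, 18, 20, 22, 24, 26, 28, 30, 32, 34}, |H| = 18
Number of cosets = |G|/|H| = 36/18 = 2
0 + H = {0, 2, 4, 6, 8, 10, 12, 14, 16, 18, 20, 22, 24, 26, 28, 30, 32, 34}
1 + H = {1, 3, 5, 7, 9, 11, 13, 15, 17, 19, 21, 23, 25, 27, 29, 31, 33, 35}

Cosets: 0+H={0,2,4,6,8,10,12,14,16,18,20,22,24,26,28,30,32,34}; 1+H={1,3,5,7,9,11,13,15,17,19,21,23,25,27,29,31,33,35}


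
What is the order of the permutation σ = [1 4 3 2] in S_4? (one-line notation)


Cycle decomposition: (2 4)
Cycle lengths: 2
Order = lcm(2) = 2

ord(σ) = 2


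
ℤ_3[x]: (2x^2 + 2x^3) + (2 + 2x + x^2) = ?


Add coefficients mod 3:
x^0: 0 + 2 = 2 (mod 3)
x^1: 0 + 2 = 2 (mod 3)
x^2: 2 + 1 = 0 (mod 3)
x^3: 2 + 0 = 2 (mod 3)
Result: 2 + 2x + 2x^3

f + g = 2 + 2x + 2x^3


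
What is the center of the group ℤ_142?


Z(G) = {g ∈ G | gx = xg for all x ∈ G}
ℤ_142 is abelian, so Z(G) = G

Z(ℤ_142) = ℤ_142


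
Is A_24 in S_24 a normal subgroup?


H = A_24 in S_24
A_24 has index 2 in S_24, and every subgroup of index 2 is normal

Yes, normal subgroup


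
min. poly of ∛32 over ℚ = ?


∛32 satisfies x³ - 32 = 0, irreducible over ℚ (no rational root; 32 is not a perfect cube)

Minimal polynomial: x³ - 32


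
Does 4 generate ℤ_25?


g generates ℤ_n iff gcd(g, n) = 1
gcd(4, 25) = 1
Since gcd = 1, 4 is a generator.

Yes, 4 generates ℤ_25


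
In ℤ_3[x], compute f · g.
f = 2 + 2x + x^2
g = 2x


Expand and collect like terms; reduce coefficients mod 3:
x^0: 2·0 = 0 ≡ 0 (mod 3)
x^1: 2·2 + 2·0 = 4 ≡ 1 (mod 3)
x^2: 2·2 + 1·0 = 4 ≡ 1 (mod 3)
x^3: 1·2 = 2 ≡ 2 (mod 3)
Result: x + x^2 + 2x^3

f · g = x + x^2 + 2x^3


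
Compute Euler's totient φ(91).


Factor n: 91 = 7 × 13
φ(n) = n · ∏(1 - 1/p) over distinct primes p | n
φ(91) = 91 · (1 - 1/7) · (1 - 1/13) = 72

φ(91) = 72


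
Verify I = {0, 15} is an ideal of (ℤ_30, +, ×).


Check ideal conditions for I = {0, 15} in ℤ_30:
(1) I is an additive subgroup? Yes
(2) For r ∈ ℤ_30 and a ∈ I: r·a ∈ I? Yes

Yes, I is an ideal of ℤ_30


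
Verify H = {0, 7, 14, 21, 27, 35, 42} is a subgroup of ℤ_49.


Subgroup test for H = {0, 7, 14, 21, 27, 35, 42} in (ℤ_49, +):
(1) 0 ∈ H? Yes
(2) Closure: for all a,b ∈ H, (a+b) mod 49 ∈ H? No  [counterexample: 7 + 21 = 28 ∉ H]
(3) Inverses: for all a ∈ H, -a mod 49 ∈ H? No

No, H is not a subgroup of ℤ_49


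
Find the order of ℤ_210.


ℤ_n has n elements.

|ℤ_210| = 210


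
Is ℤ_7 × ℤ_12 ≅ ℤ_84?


Comparing ℤ_7 × ℤ_12 and ℤ_84:
gcd(7,12) = 1, so ℤ_7 × ℤ_12 ≅ ℤ_84 (CRT)

Yes, ℤ_7 × ℤ_12 ≅ ℤ_84


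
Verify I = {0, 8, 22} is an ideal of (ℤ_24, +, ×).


Check ideal conditions for I = {0, 8, 22} in ℤ_24:
(1) I is an additive subgroup? No
(2) For r ∈ ℤ_24 and a ∈ I: r·a ∈ I? No  [counterexample: r=2, a=8, r·a mod 24 = 16 ∉ I]

No, I is not an ideal of ℤ_24


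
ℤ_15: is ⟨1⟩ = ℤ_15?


g generates ℤ_n iff gcd(g, n) = 1
gcd(1, 15) = 1
Since gcd = 1, 1 is a generator.

Yes, 1 generates ℤ_15


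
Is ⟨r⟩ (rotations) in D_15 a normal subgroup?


H = ⟨r⟩ (rotations) in D_15
The rotation subgroup ⟨r⟩ has index 2 in D_15, so it is normal

Yes, normal subgroup


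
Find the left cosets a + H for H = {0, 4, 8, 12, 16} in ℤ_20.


H = {0, 4, 8, 12, 16}, |H| = 5
Number of cosets = |G|/|H| = 20/5 = 4
0 + H = {0, 4, 8, 12, 16}
1 + H = {1, 5, 9, 13, 17}
2 + H = {2, 6, 10, 14, 18}
3 + H = {3, 7, 11, 15, 19}

Cosets: 0+H={0,4,8,12,16}; 1+H={1,5,9,13,17}; 2+H={2,6,10,14,18}; 3+H={3,7,11,15,19}


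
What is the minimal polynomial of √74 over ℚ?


√74 satisfies x² - 74 = 0, irreducible over ℚ since 74 is squarefree

Minimal polynomial: x² - 74


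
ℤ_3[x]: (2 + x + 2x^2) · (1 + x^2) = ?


Expand and collect like terms; reduce coefficients mod 3:
x^0: 2·1 = 2 ≡ 2 (mod 3)
x^1: 2·0 + 1·1 = 1 ≡ 1 (mod 3)
x^2: 2·1 + 1·0 + 2·1 = 4 ≡ 1 (mod 3)
x^3: 1·1 + 2·0 = 1 ≡ 1 (mod 3)
x^4: 2·1 = 2 ≡ 2 (mod 3)
Result: 2 + x + x^2 + x^3 + 2x^4

f · g = 2 + x + x^2 + x^3 + 2x^4


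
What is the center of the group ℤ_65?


Z(G) = {g ∈ G | gx = xg for all x ∈ G}
ℤ_65 is abelian, so Z(G) = G

Z(ℤ_65) = ℤ_65


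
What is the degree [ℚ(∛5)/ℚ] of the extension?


∛5 has minimal polynomial x³ - 5 (irreducible over ℚ since 5 is not a perfect cube)

[ℚ(∛5)/ℚ] = 3


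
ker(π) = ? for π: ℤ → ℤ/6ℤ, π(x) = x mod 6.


Kernel = preimage of identity
ker(π) = multiples of 6 = 6ℤ

ker(π) = 6ℤ


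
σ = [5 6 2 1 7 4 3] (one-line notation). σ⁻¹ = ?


To find σ⁻¹, swap domain and range:
σ(1) = 5 → σ⁻¹(5) = 1
σ(2) = 6 → σ⁻¹(6) = 2
σ(3) = 2 → σ⁻¹(2) = 3
σ(4) = 1 → σ⁻¹(1) = 4
σ(5) = 7 → σ⁻¹(7) = 5
σ(6) = 4 → σ⁻¹(4) = 6
σ(7) = 3 → σ⁻¹(3) = 7

σ⁻¹ = [4 3 7 6 1 2 5]


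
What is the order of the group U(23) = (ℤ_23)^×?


U(n) is the group of units mod n; |U(n)| = φ(n)
|U(23)| = φ(23) = 22

|U(23) = (ℤ_23)^×| = 22


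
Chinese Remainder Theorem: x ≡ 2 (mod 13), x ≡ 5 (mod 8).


m₁ = 13, m₂ = 8, gcd = 1, so CRT applies. M = m₁·m₂ = 104
Let M₁ = M/m₁ = 8, M₂ = M/m₂ = 13
Find y₁ ≡ M₁⁻¹ (mod m₁): 8⁻¹ ≡ 5 (mod 13)
Find y₂ ≡ M₂⁻¹ (mod m₂): 13⁻¹ ≡ 5 (mod 8)
x = a₁·M₁·y₁ + a₂·M₂·y₂ = 2·8·5 + 5·13·5 = 405
Reduce mod 104: x ≡ 93
Check: 93 mod 13 = 2 ✓, 93 mod 8 = 5 ✓

x ≡ 93 (mod 104)


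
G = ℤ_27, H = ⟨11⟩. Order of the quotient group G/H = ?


|⟨11⟩| = n / gcd(11, 27) = 27 / 1 = 27
H is normal (ℤ_27 is abelian).
|G/H| = |G| / |H| = 27 / 27 = 1

|G/H| = 1


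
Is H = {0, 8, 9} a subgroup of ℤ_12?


Subgroup test for H = {0, 8, 9} in (ℤ_12, +):
(1) 0 ∈ H? Yes
(2) Closure: for all a,b ∈ H, (a+b) mod 12 ∈ H? No  [counterexample: 8 + 8 = 4 ∉ H]
(3) Inverses: for all a ∈ H, -a mod 12 ∈ H? No

No, H is not a subgroup of ℤ_12


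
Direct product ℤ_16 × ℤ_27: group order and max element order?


|ℤ_16 × ℤ_27| = 16 × 27 = 432
Max element order = lcm(16,27) = 432
Cyclic? Yes (gcd=1)

|ℤ_16×ℤ_27| = 432, max element order = 432


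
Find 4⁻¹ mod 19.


Use the extended Euclidean algorithm to write 1 = 4·s + 19·t; then s mod 19 is the inverse.
Euclidean algorithm:
  4 = 0·19 + 4
  19 = 4·4 + 3
  4 = 1·3 + 1
  3 = 3·1 + 0
gcd(4,19) = 1
Back-substitution gives: 4·(5) + 19·(-1) = 1
So 4⁻¹ ≡ 5 ≡ 5 (mod 19)
Check: 4 × 5 = 20 ≡ 1 (mod 19) ✓

4⁻¹ ≡ 5 (mod 19)


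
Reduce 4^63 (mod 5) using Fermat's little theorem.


Fermat's little theorem: if p is prime and gcd(a,p)=1, then a^(p-1) ≡ 1 (mod p)
p = 5 is prime, gcd(4,5) = 1
Reduce exponent: 63 mod 4 = 3
So 4^63 ≡ 4^3 (mod 5)
4^3 mod 5 = 4

4^63 ≡ 4 (mod 5)


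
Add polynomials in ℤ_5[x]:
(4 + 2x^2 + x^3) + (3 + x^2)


Add coefficients mod 5:
x^0: 4 + 3 = 2 (mod 5)
x^1: 0 + 0 = 0 (mod 5)
x^2: 2 + 1 = 3 (mod 5)
x^3: 1 + 0 = 1 (mod 5)
Result: 2 + 3x^2 + x^3

f + g = 2 + 3x^2 + x^3


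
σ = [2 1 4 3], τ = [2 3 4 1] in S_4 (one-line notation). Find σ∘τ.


σ∘τ: apply τ first, then σ
1 →τ 2 →σ 1
2 →τ 3 →σ 4
3 →τ 4 →σ 3
4 →τ 1 →σ 2

σ∘τ = [1 4 3 2]


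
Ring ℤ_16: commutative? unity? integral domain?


ℤ_16 is a commutative ring with unity 1; 16 = 2×8 is composite, so 2·8 ≡ 0 gives zero divisors (not an integral domain)
Commutative: Yes
Integral domain: No
Has unity: Yes

ℤ_16: Commutative=Yes, Unity=Yes


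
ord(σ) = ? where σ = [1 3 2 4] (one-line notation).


Cycle decomposition: (2 3)
Cycle lengths: 2
Order = lcm(2) = 2

ord(σ) = 2


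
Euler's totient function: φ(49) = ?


Factor n: 49 = 7^2
φ(n) = n · ∏(1 - 1/p) over distinct primes p | n
φ(49) = 49 · (1 - 1/7) = 42

φ(49) = 42


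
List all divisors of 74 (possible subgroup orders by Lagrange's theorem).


Lagrange's theorem: |H| divides |G|
|G| = 74
Divisors of 74: 1, 2, 37, 74

Possible subgroup orders: {1, 2, 37, 74}


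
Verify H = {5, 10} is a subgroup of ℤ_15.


Subgroup test for H = {5, 10} in (ℤ_15, +):
(1) 0 ∈ H? No
(2) Closure: for all a,b ∈ H, (a+b) mod 15 ∈ H? No  [counterexample: 5 + 10 = 0 ∉ H]
(3) Inverses: for all a ∈ H, -a mod 15 ∈ H? Yes

No, H is not a subgroup of ℤ_15


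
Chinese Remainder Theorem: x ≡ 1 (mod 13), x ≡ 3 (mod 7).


m₁ = 13, m₂ = 7, gcd = 1, so CRT applies. M = m₁·m₂ = 91
Let M₁ = M/m₁ = 7, M₂ = M/m₂ = 13
Find y₁ ≡ M₁⁻¹ (mod m₁): 7⁻¹ ≡ 2 (mod 13)
Find y₂ ≡ M₂⁻¹ (mod m₂): 13⁻¹ ≡ 6 (mod 7)
x = a₁·M₁·y₁ + a₂·M₂·y₂ = 1·7·2 + 3·13·6 = 248
Reduce mod 91: x ≡ 66
Check: 66 mod 13 = 1 ✓, 66 mod 7 = 3 ✓

x ≡ 66 (mod 91)


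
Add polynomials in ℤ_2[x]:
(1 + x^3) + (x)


Add coefficients mod 2:
x^0: 1 + 0 = 1 (mod 2)
x^1: 0 + 1 = 1 (mod 2)
x^2: 0 + 0 = 0 (mod 2)
x^3: 1 + 0 = 1 (mod 2)
Result: 1 + x + x^3

f + g = 1 + x + x^3


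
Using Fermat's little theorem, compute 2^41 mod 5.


Fermat's little theorem: if p is prime and gcd(a,p)=1, then a^(p-1) ≡ 1 (mod p)
p = 5 is prime, gcd(2,5) = 1
Reduce exponent: 41 mod 4 = 1
So 2^41 ≡ 2^1 (mod 5)
2^1 mod 5 = 2

2^41 ≡ 2 (mod 5)


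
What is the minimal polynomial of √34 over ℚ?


√34 satisfies x² - 34 = 0, irreducible over ℚ since 34 is squarefree

Minimal polynomial: x² - 34


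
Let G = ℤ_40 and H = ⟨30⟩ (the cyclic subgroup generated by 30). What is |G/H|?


|⟨30⟩| = n / gcd(30, 40) = 40 / 10 = 4
H is normal (ℤ_40 is abelian).
|G/H| = |G| / |H| = 40 / 4 = 10

|G/H| = 10


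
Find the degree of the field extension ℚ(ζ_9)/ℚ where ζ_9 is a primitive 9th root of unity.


[ℚ(ζ_n):ℚ] = deg Φ_n(x) = φ(n). Here φ(9) = 6

[ℚ(ζ_9)/ℚ where ζ_9 is a primitive 9th root of unity] = 6


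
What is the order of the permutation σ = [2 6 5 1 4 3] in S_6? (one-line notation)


Cycle decomposition: (1 2 6 3 5 4)
Cycle lengths: 6
Order = lcm(6) = 6

ord(σ) = 6


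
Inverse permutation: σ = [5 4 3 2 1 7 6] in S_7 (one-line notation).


To find σ⁻¹, swap domain and range:
σ(1) = 5 → σ⁻¹(5) = 1
σ(2) = 4 → σ⁻¹(4) = 2
σ(3) = 3 → σ⁻¹(3) = 3
σ(4) = 2 → σ⁻¹(2) = 4
σ(5) = 1 → σ⁻¹(1) = 5
σ(6) = 7 → σ⁻¹(7) = 6
σ(7) = 6 → σ⁻¹(6) = 7

σ⁻¹ = [5 4 3 2 1 7 6]


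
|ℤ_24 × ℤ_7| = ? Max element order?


|ℤ_24 × ℤ_7| = 24 × 7 = 168
Max element order = lcm(24,7) = 168
Cyclic? Yes (gcd=1)

|ℤ_24×ℤ_7| = 168, max element order = 168


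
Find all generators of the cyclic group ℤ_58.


g generates ℤ_n iff gcd(g,n) = 1
Prime factors of 58: 2, 29
Generators are g ∈ {1,...,57} not divisible by any of these primes.
Generators: {1, 3, 5, 7, 9, 11, 13, 15, 17, 19, 21, 23, 25, 27, 31, 33, 35, 37, 39, 41, 43, 45, 47, 49, 51, 53, 55, 57}
Number of generators = φ(58) = 28

Generators of ℤ_58 = {1, 3, 5, 7, 9, 11, 13, 15, 17, 19, 21, 23, 25, 27, 31, 33, 35, 37, 39, 41, 43, 45, 47, 49, 51, 53, 55, 57}


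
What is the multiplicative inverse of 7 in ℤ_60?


Use the extended Euclidean algorithm to write 1 = 7·s + 60·t; then s mod 60 is the inverse.
Euclidean algorithm:
  7 = 0·60 + 7
  60 = 8·7 + 4
  7 = 1·4 + 3
  4 = 1·3 + 1
  3 = 3·1 + 0
gcd(7,60) = 1
Back-substitution gives: 7·(-17) + 60·(2) = 1
So 7⁻¹ ≡ -17 ≡ 43 (mod 60)
Check: 7 × 43 = 301 ≡ 1 (mod 60) ✓

7⁻¹ ≡ 43 (mod 60)


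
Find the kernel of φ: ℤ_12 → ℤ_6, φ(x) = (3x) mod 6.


Kernel = preimage of identity
ker(φ) = {x ∈ ℤ_12 : 3x ≡ 0 (mod 6)}. Since 6 | 12, φ is well-defined. The kernel is the cyclic subgroup ⟨2⟩ of ℤ_12 (order 6), i.e. {0, 2, 4, 6, 8, 10}

ker(φ) = {0, 2, 4, 6, 8, 10}


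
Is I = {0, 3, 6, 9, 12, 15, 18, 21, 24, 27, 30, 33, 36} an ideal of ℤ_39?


Check ideal conditions for I = {0, 3, 6, 9, 12, 15, 18, 21, 24, 27, 30, 33, 36} in ℤ_39:
(1) I is an additive subgroup? Yes
(2) For r ∈ ℤ_39 and a ∈ I: r·a ∈ I? Yes

Yes, I is an ideal of ℤ_39


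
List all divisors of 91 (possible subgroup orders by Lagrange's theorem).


Lagrange's theorem: |H| divides |G|
|G| = 91
Divisors of 91: 1, 7, 13, 91

Possible subgroup orders: {1, 7, 13, 91}


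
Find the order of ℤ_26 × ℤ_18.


|A × B| = |A| · |B|
|ℤ_26 × ℤ_18| = 26 × 18 = 468

|ℤ_26 × ℤ_18| = 468


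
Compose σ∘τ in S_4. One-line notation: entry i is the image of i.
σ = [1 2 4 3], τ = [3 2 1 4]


σ∘τ: apply τ first, then σ
1 →τ 3 →σ 4
2 →τ 2 →σ 2
3 →τ 1 →σ 1
4 →τ 4 →σ 3

σ∘τ = [4 2 1 3]


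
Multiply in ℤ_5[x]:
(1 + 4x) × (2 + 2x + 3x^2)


Expand and collect like terms; reduce coefficients mod 5:
x^0: 1·2 = 2 ≡ 2 (mod 5)
x^1: 1·2 + 4·2 = 10 ≡ 0 (mod 5)
x^2: 1·3 + 4·2 = 11 ≡ 1 (mod 5)
x^3: 4·3 = 12 ≡ 2 (mod 5)
Result: 2 + x^2 + 2x^3

f · g = 2 + x^2 + 2x^3


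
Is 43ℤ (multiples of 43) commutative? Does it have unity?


43ℤ is a commutative ring under +,× but has no multiplicative identity (1 ∉ 43ℤ); it has no zero divisors, but without unity it is not an integral domain
Commutative: Yes
Integral domain: No
Has unity: No

43ℤ (multiples of 43): Commutative=Yes, Unity=No


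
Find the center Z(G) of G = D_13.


Z(G) = {g ∈ G | gx = xg for all x ∈ G}
For odd n, Z(D_n) = {e}: no nontrivial rotation commutes with all reflections

Z(D_13) = {e}


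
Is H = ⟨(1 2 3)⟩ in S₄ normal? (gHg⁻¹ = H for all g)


H = ⟨(1 2 3)⟩ in S₄
(1 4)(1 2 3)(1 4)⁻¹ = (4 2 3) ∉ ⟨(1 2 3)⟩

No, not a normal subgroup


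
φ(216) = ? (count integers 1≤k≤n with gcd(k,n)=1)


Factor n: 216 = 2^3 × 3^3
φ(n) = n · ∏(1 - 1/p) over distinct primes p | n
φ(216) = 216 · (1 - 1/2) · (1 - 1/3) = 72

φ(216) = 72


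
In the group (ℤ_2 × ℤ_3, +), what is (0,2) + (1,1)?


Operation: componentwise addition mod (2, 3)
(0,2) + (1,1) = ((a₁+b₁) mod 2, (a₂+b₂) mod 3) with a = (0,2), b = (1,1)

(0,2) + (1,1) = (1,0)


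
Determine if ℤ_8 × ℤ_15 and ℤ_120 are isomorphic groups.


Comparing ℤ_8 × ℤ_15 and ℤ_120:
gcd(8,15) = 1, so ℤ_8 × ℤ_15 ≅ ℤ_120 (CRT)

Yes, ℤ_8 × ℤ_15 ≅ ℤ_120


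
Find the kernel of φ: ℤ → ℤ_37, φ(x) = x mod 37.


Kernel = preimage of identity
ker(φ) = {x ∈ ℤ : x ≡ 0 (mod 37)} = 37ℤ = {0, ±37, ±74, ...}

ker(φ) = 37ℤ


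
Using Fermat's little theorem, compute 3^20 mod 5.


Fermat's little theorem: if p is prime and gcd(a,p)=1, then a^(p-1) ≡ 1 (mod p)
p = 5 is prime, gcd(3,5) = 1
Reduce exponent: 20 mod 4 = 0
So 3^20 ≡ 3^0 (mod 5)
3^0 = 1

3^20 ≡ 1 (mod 5)


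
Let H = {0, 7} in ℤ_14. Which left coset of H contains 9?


9 + H = {9 + h (mod 14) : h ∈ H}
9+0=9, 9+7=2
9 + H = {2, 9} = 2 + H

9 + H = {2, 9}


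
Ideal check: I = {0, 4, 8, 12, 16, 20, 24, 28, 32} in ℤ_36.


Check ideal conditions for I = {0, 4, 8, 12, 16, 20, 24, 28, 32} in ℤ_36:
(1) I is an additive subgroup? Yes
(2) For r ∈ ℤ_36 and a ∈ I: r·a ∈ I? Yes

Yes, I is an ideal of ℤ_36


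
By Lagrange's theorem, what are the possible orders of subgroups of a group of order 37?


Lagrange's theorem: |H| divides |G|
|G| = 37
Divisors of 37: 1, 37

Possible subgroup orders: {1, 37}


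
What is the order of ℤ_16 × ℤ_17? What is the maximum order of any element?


|ℤ_16 × ℤ_17| = 16 × 17 = 272
Max element order = lcm(16,17) = 272
Cyclic? Yes (gcd=1)

|ℤ_16×ℤ_17| = 272, max element order = 272


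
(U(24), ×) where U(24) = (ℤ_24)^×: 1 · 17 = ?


Operation: multiplication mod 24
1 · 17 = (a × b) mod 24 with a = 1, b = 17

1 · 17 = 17


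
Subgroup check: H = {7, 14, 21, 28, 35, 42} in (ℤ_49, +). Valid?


Subgroup test for H = {7, 14, 21, 28, 35, 42} in (ℤ_49, +):
(1) 0 ∈ H? No
(2) Closure: for all a,b ∈ H, (a+b) mod 49 ∈ H? No  [counterexample: 7 + 42 = 0 ∉ H]
(3) Inverses: for all a ∈ H, -a mod 49 ∈ H? Yes

No, H is not a subgroup of ℤ_49


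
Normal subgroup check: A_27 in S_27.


H = A_27 in S_27
A_27 has index 2 in S_27, and every subgroup of index 2 is normal

Yes, normal subgroup


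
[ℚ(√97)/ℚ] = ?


√97 has minimal polynomial x² - 97 (irreducible over ℚ since 97 is squarefree)

[ℚ(√97)/ℚ] = 2


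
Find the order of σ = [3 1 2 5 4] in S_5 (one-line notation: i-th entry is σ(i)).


Cycle decomposition: (1 3 2) (4 5)
Cycle lengths: 3, 2
Order = lcm(3, 2) = 6

ord(σ) = 6


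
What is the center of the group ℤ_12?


Z(G) = {g ∈ G | gx = xg for all x ∈ G}
ℤ_12 is abelian, so Z(G) = G

Z(ℤ_12) = ℤ_12


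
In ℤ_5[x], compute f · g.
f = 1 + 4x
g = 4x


Expand and collect like terms; reduce coefficients mod 5:
x^0: 1·0 = 0 ≡ 0 (mod 5)
x^1: 1·4 + 4·0 = 4 ≡ 4 (mod 5)
x^2: 4·4 = 16 ≡ 1 (mod 5)
Result: 4x + x^2

f · g = 4x + x^2


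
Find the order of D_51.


|D_n| = 2n (n rotations and n reflections)
|D_51| = 2×51 = 102

|D_51| = 102


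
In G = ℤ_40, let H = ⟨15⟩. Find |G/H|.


|⟨15⟩| = n / gcd(15, 40) = 40 / 5 = 8
H is normal (ℤ_40 is abelian).
|G/H| = |G| / |H| = 40 / 8 = 5

|G/H| = 5


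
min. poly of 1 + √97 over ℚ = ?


Let α = 1 + √97. Then α - 1 = √97, so (α - 1)² = 97, giving α² - 2α - 96 = 0. Degree 2 and α ∉ ℚ, so this is the minimal polynomial.

Minimal polynomial: x² - 2x - 96


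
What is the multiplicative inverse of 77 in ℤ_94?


Use the extended Euclidean algorithm to write 1 = 77·s + 94·t; then s mod 94 is the inverse.
Euclidean algorithm:
  77 = 0·94 + 77
  94 = 1·77 + 17
  77 = 4·17 + 9
  17 = 1·9 + 8
  9 = 1·8 + 1
  8 = 8·1 + 0
gcd(77,94) = 1
Back-substitution gives: 77·(11) + 94·(-9) = 1
So 77⁻¹ ≡ 11 ≡ 11 (mod 94)
Check: 77 × 11 = 847 ≡ 1 (mod 94) ✓

77⁻¹ ≡ 11 (mod 94)


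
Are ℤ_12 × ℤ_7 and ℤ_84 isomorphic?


Comparing ℤ_12 × ℤ_7 and ℤ_84:
gcd(12,7) = 1, so ℤ_12 × ℤ_7 ≅ ℤ_84 (CRT)

Yes, ℤ_12 × ℤ_7 ≅ ℤ_84


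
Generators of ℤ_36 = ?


g generates ℤ_n iff gcd(g,n) = 1
Prime factors of 36: 2, 3
Generators are g ∈ {1,...,35} not divisible by any of these primes.
Generators: {1, 5, 7, 11, 13, 17, 19, 23, 25, 29, 31, 35}
Number of generators = φ(36) = 12

Generators of ℤ_36 = {1, 5, 7, 11, 13, 17, 19, 23, 25, 29, 31, 35}


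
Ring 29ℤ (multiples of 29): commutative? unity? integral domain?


29ℤ is a commutative ring under +,× but has no multiplicative identity (1 ∉ 29ℤ); it has no zero divisors, but without unity it is not an integral domain
Commutative: Yes
Integral domain: No
Has unity: No

29ℤ (multiples of 29): Commutative=Yes, Unity=No


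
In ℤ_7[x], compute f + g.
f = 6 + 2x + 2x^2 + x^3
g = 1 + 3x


Add coefficients mod 7:
x^0: 6 + 1 = 0 (mod 7)
x^1: 2 + 3 = 5 (mod 7)
x^2: 2 + 0 = 2 (mod 7)
x^3: 1 + 0 = 1 (mod 7)
Result: 5x + 2x^2 + x^3

f + g = 5x + 2x^2 + x^3


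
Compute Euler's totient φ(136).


Factor n: 136 = 2^3 × 17
φ(n) = n · ∏(1 - 1/p) over distinct primes p | n
φ(136) = 136 · (1 - 1/2) · (1 - 1/17) = 64

φ(136) = 64


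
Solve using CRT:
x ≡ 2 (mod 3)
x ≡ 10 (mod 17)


m₁ = 3, m₂ = 17, gcd = 1, so CRT applies. M = m₁·m₂ = 51
Let M₁ = M/m₁ = 17, M₂ = M/m₂ = 3
Find y₁ ≡ M₁⁻¹ (mod m₁): 17⁻¹ ≡ 2 (mod 3)
Find y₂ ≡ M₂⁻¹ (mod m₂): 3⁻¹ ≡ 6 (mod 17)
x = a₁·M₁·y₁ + a₂·M₂·y₂ = 2·17·2 + 10·3·6 = 248
Reduce mod 51: x ≡ 44
Check: 44 mod 3 = 2 ✓, 44 mod 17 = 10 ✓

x ≡ 44 (mod 51)


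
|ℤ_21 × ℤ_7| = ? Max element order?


|ℤ_21 × ℤ_7| = 21 × 7 = 147
Max element order = lcm(21,7) = 21
Cyclic? No (gcd=7)

|ℤ_21×ℤ_7| = 147, max element order = 21


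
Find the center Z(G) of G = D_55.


Z(G) = {g ∈ G | gx = xg for all x ∈ G}
For odd n, Z(D_n) = {e}: no nontrivial rotation commutes with all reflections

Z(D_55) = {e}


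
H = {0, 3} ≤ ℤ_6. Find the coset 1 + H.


1 + H = {1 + h (mod 6) : h ∈ H}
1+0=1, 1+3=4

1 + H = {1, 4}


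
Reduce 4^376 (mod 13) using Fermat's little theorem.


Fermat's little theorem: if p is prime and gcd(a,p)=1, then a^(p-1) ≡ 1 (mod p)
p = 13 is prime, gcd(4,13) = 1
Reduce exponent: 376 mod 12 = 4
So 4^376 ≡ 4^4 (mod 13)
4^4 mod 13 = 9

4^376 ≡ 9 (mod 13)


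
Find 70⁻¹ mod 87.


Use the extended Euclidean algorithm to write 1 = 70·s + 87·t; then s mod 87 is the inverse.
Euclidean algorithm:
  70 = 0·87 + 70
  87 = 1·70 + 17
  70 = 4·17 + 2
  17 = 8·2 + 1
  2 = 2·1 + 0
gcd(70,87) = 1
Back-substitution gives: 70·(-41) + 87·(33) = 1
So 70⁻¹ ≡ -41 ≡ 46 (mod 87)
Check: 70 × 46 = 3220 ≡ 1 (mod 87) ✓

70⁻¹ ≡ 46 (mod 87)


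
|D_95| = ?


|D_n| = 2n (n rotations and n reflections)
|D_95| = 2×95 = 190

|D_95| = 190


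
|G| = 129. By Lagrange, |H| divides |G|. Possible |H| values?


Lagrange's theorem: |H| divides |G|
|G| = 129
Divisors of 129: 1, 3, 43, 129

Possible subgroup orders: {1, 3, 43, 129}


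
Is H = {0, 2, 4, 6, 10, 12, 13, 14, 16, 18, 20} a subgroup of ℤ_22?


Subgroup test for H = {0, 2, 4, 6, 10, 12, 13, 14, 16, 18, 20} in (ℤ_22, +):
(1) 0 ∈ H? Yes
(2) Closure: for all a,b ∈ H, (a+b) mod 22 ∈ H? No  [counterexample: 2 + 6 = 8 ∉ H]
(3) Inverses: for all a ∈ H, -a mod 22 ∈ H? No

No, H is not a subgroup of ℤ_22


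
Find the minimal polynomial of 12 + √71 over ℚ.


Let α = 12 + √71. Then α - 12 = √71, so (α - 12)² = 71, giving α² - 24α + 73 = 0. Degree 2 and α ∉ ℚ, so this is the minimal polynomial.

Minimal polynomial: x² - 24x + 73


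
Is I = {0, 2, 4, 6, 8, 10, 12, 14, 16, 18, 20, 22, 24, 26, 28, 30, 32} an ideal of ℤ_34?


Check ideal conditions for I = {0, 2, 4, 6, 8, 10, 12, 14, 16, 18, 20, 22, 24, 26, 28, 30, 32} in ℤ_34:
(1) I is an additive subgroup? Yes
(2) For r ∈ ℤ_34 and a ∈ I: r·a ∈ I? Yes

Yes, I is an ideal of ℤ_34


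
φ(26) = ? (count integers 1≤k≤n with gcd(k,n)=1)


φ(n) = count of k ∈ {1,...,n} with gcd(k,n)=1
Coprimes to 26: {1, 3, 5, 7, 9, 11, 15, 17, 19, 21, 23, 25}
Count: 12

φ(26) = 12


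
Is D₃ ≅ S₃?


Comparing D₃ and S₃:
Both are the unique non-abelian group of order 6

Yes, D₃ ≅ S₃


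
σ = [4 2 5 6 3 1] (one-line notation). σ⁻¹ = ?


To find σ⁻¹, swap domain and range:
σ(1) = 4 → σ⁻¹(4) = 1
σ(2) = 2 → σ⁻¹(2) = 2
σ(3) = 5 → σ⁻¹(5) = 3
σ(4) = 6 → σ⁻¹(6) = 4
σ(5) = 3 → σ⁻¹(3) = 5
σ(6) = 1 → σ⁻¹(1) = 6

σ⁻¹ = [6 2 5 1 3 4]


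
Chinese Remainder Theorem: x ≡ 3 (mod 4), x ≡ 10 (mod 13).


m₁ = 4, m₂ = 13, gcd = 1, so CRT applies. M = m₁·m₂ = 52
Let M₁ = M/m₁ = 13, M₂ = M/m₂ = 4
Find y₁ ≡ M₁⁻¹ (mod m₁): 13⁻¹ ≡ 1 (mod 4)
Find y₂ ≡ M₂⁻¹ (mod m₂): 4⁻¹ ≡ 10 (mod 13)
x = a₁·M₁·y₁ + a₂·M₂·y₂ = 3·13·1 + 10·4·10 = 439
Reduce mod 52: x ≡ 23
Check: 23 mod 4 = 3 ✓, 23 mod 13 = 10 ✓

x ≡ 23 (mod 52)


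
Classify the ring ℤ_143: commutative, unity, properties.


ℤ_143 is a commutative ring with unity 1; 143 = 11×13 is composite, so 11·13 ≡ 0 gives zero divisors (not an integral domain)
Commutative: Yes
Integral domain: No
Has unity: Yes

ℤ_143: Commutative=Yes, Unity=Yes


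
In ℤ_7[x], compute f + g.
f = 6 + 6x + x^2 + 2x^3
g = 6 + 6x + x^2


Add coefficients mod 7:
x^0: 6 + 6 = 5 (mod 7)
x^1: 6 + 6 = 5 (mod 7)
x^2: 1 + 1 = 2 (mod 7)
x^3: 2 + 0 = 2 (mod 7)
Result: 5 + 5x + 2x^2 + 2x^3

f + g = 5 + 5x + 2x^2 + 2x^3


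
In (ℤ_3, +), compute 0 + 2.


Operation: addition mod 3
0 + 2 = (a + b) mod 3 with a = 0, b = 2

0 + 2 = 2


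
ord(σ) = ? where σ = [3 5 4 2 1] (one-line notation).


Cycle decomposition: (1 3 4 2 5)
Cycle lengths: 5
Order = lcm(5) = 5

ord(σ) = 5


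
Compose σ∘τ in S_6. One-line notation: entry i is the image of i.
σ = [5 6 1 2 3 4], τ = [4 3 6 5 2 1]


σ∘τ: apply τ first, then σ
1 →τ 4 →σ 2
2 →τ 3 →σ 1
3 →τ 6 →σ 4
4 →τ 5 →σ 3
5 →τ 2 →σ 6
6 →τ 1 →σ 5

σ∘τ = [2 1 4 3 6 5]


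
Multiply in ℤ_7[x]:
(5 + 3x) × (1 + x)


Expand and collect like terms; reduce coefficients mod 7:
x^0: 5·1 = 5 ≡ 5 (mod 7)
x^1: 5·1 + 3·1 = 8 ≡ 1 (mod 7)
x^2: 3·1 = 3 ≡ 3 (mod 7)
Result: 5 + x + 3x^2

f · g = 5 + x + 3x^2


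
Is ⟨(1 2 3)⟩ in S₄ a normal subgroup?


H = ⟨(1 2 3)⟩ in S₄
(1 4)(1 2 3)(1 4)⁻¹ = (4 2 3) ∉ ⟨(1 2 3)⟩

No, not a normal subgroup


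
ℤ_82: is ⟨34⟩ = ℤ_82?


g generates ℤ_n iff gcd(g, n) = 1
gcd(34, 82) = 2
Since gcd = 2 ≠ 1, ⟨34⟩ has order 41 < 82, so 34 is not a generator.

No, 34 does not generate ℤ_82


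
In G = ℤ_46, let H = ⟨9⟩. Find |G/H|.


|⟨9⟩| = n / gcd(9, 46) = 46 / 1 = 46
H is normal (ℤ_46 is abelian).
|G/H| = |G| / |H| = 46 / 46 = 1

|G/H| = 1


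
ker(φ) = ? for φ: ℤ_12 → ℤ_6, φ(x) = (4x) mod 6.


Kernel = preimage of identity
ker(φ) = {x ∈ ℤ_12 : 4x ≡ 0 (mod 6)}. Since 6 | 12, φ is well-defined. The kernel is the cyclic subgroup ⟨3⟩ of ℤ_12 (order 4), i.e. {0, 3, 6, 9}

ker(φ) = {0, 3, 6, 9}


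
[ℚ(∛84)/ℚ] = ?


∛84 has minimal polynomial x³ - 84 (irreducible over ℚ since 84 is not a perfect cube)

[ℚ(∛84)/ℚ] = 3


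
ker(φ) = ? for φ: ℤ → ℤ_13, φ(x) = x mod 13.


Kernel = preimage of identity
ker(φ) = {x ∈ ℤ : x ≡ 0 (mod 13)} = 13ℤ = {0, ±13, ±26, ...}

ker(φ) = 13ℤ


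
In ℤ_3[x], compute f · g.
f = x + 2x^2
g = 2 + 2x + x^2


Expand and collect like terms; reduce coefficients mod 3:
x^0: 0·2 = 0 ≡ 0 (mod 3)
x^1: 0·2 + 1·2 = 2 ≡ 2 (mod 3)
x^2: 0·1 + 1·2 + 2·2 = 6 ≡ 0 (mod 3)
x^3: 1·1 + 2·2 = 5 ≡ 2 (mod 3)
x^4: 2·1 = 2 ≡ 2 (mod 3)
Result: 2x + 2x^3 + 2x^4

f · g = 2x + 2x^3 + 2x^4


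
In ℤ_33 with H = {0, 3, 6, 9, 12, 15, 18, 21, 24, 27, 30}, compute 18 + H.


18 + H = {18 + h (mod 33) : h ∈ H}
18+0=18, 18+3=21, 18+6=24, 18+9=27, 18+12=30, 18+15=0, 18+18=3, 18+21=6, 18+24=9, 18+27=12, 18+30=15
18 + H = {0, 3, 6, 9, 12, 15, 18, 21, 24, 27, 30} = 0 + H

18 + H = {0, 3, 6, 9, 12, 15, 18, 21, 24, 27, 30}


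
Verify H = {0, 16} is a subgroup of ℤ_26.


Subgroup test for H = {0, 16} in (ℤ_26, +):
(1) 0 ∈ H? Yes
(2) Closure: for all a,b ∈ H, (a+b) mod 26 ∈ H? No  [counterexample: 16 + 16 = 6 ∉ H]
(3) Inverses: for all a ∈ H, -a mod 26 ∈ H? No

No, H is not a subgroup of ℤ_26


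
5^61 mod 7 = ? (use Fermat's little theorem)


Fermat's little theorem: if p is prime and gcd(a,p)=1, then a^(p-1) ≡ 1 (mod p)
p = 7 is prime, gcd(5,7) = 1
Reduce exponent: 61 mod 6 = 1
So 5^61 ≡ 5^1 (mod 7)
5^1 mod 7 = 5

5^61 ≡ 5 (mod 7)


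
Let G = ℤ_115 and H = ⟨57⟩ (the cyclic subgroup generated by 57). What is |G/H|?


|⟨57⟩| = n / gcd(57, 115) = 115 / 1 = 115
H is normal (ℤ_115 is abelian).
|G/H| = |G| / |H| = 115 / 115 = 1

|G/H| = 1


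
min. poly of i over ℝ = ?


i satisfies x² + 1 = 0, irreducible over ℝ

Minimal polynomial: x² + 1


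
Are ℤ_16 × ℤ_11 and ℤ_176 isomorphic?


Comparing ℤ_16 × ℤ_11 and ℤ_176:
gcd(16,11) = 1, so ℤ_16 × ℤ_11 ≅ ℤ_176 (CRT)

Yes, ℤ_16 × ℤ_11 ≅ ℤ_176


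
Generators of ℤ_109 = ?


g generates ℤ_n iff gcd(g,n) = 1
Prime factors of 109: 109
Generators are g ∈ {1,...,108} not divisible by any of these primes.
Generators: {1, 2, 3, 4, 5, 6, 7, 8, 9, 10, 11, 12, 13, 14, 15, 16, 17, 18, 19, 20, 21, 22, 23, 24, 25, 26, 27, 28, 29, 30, 31, 32, 33, 34, 35, 36, 37, 38, 39, 40, 41, 42, 43, 44, 45, 46, 47, 48, 49, 50, 51, 52, 53, 54, 55, 56, 57, 58, 59, 60, 61, 62, 63, 64, 65, 66, 67, 68, 69, 70, 71, 72, 73, 74, 75, 76, 77, 78, 79, 80, 81, 82, 83, 84, 85, 86, 87, 88, 89, 90, 91, 92, 93, 94, 95, 96, 97, 98, 99, 100, 101, 102, 103, 104, 105, 106, 107, 108}
Number of generators = φ(109) = 108

Generators of ℤ_109 = {1, 2, 3, 4, 5, 6, 7, 8, 9, 10, 11, 12, 13, 14, 15, 16, 17, 18, 19, 20, 21, 22, 23, 24, 25, 26, 27, 28, 29, 30, 31, 32, 33, 34, 35, 36, 37, 38, 39, 40, 41, 42, 43, 44, 45, 46, 47, 48, 49, 50, 51, 52, 53, 54, 55, 56, 57, 58, 59, 60, 61, 62, 63, 64, 65, 66, 67, 68, 69, 70, 71, 72, 73, 74, 75, 76, 77, 78, 79, 80, 81, 82, 83, 84, 85, 86, 87, 88, 89, 90, 91, 92, 93, 94, 95, 96, 97, 98, 99, 100, 101, 102, 103, 104, 105, 106, 107, 108}


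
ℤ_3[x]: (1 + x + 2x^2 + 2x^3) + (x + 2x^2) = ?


Add coefficients mod 3:
x^0: 1 + 0 = 1 (mod 3)
x^1: 1 + 1 = 2 (mod 3)
x^2: 2 + 2 = 1 (mod 3)
x^3: 2 + 0 = 2 (mod 3)
Result: 1 + 2x + x^2 + 2x^3

f + g = 1 + 2x + x^2 + 2x^3


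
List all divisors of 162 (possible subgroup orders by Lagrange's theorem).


Lagrange's theorem: |H| divides |G|
|G| = 162
Divisors of 162: 1, 2, 3, 6, 9, 18, 27, 54, 81, 162

Possible subgroup orders: {1, 2, 3, 6, 9, 18, 27, 54, 81, 162}


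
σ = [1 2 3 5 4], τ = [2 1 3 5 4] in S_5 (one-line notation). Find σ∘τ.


σ∘τ: apply τ first, then σ
1 →τ 2 →σ 2
2 →τ 1 →σ 1
3 →τ 3 →σ 3
4 →τ 5 →σ 4
5 →τ 4 →σ 5

σ∘τ = [2 1 3 4 5]


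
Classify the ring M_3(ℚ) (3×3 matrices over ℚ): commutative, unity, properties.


Matrix multiplication is non-commutative for n ≥ 2; the identity matrix I is the unity; singular matrices give zero divisors, so not an integral domain
Commutative: No
Integral domain: No
Has unity: Yes

M_3(ℚ) (3×3 matrices over ℚ): Commutative=No, Unity=Yes


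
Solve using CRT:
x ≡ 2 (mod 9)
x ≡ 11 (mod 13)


m₁ = 9, m₂ = 13, gcd = 1, so CRT applies. M = m₁·m₂ = 117
Let M₁ = M/m₁ = 13, M₂ = M/m₂ = 9
Find y₁ ≡ M₁⁻¹ (mod m₁): 13⁻¹ ≡ 7 (mod 9)
Find y₂ ≡ M₂⁻¹ (mod m₂): 9⁻¹ ≡ 3 (mod 13)
x = a₁·M₁·y₁ + a₂·M₂·y₂ = 2·13·7 + 11·9·3 = 479
Reduce mod 117: x ≡ 11
Check: 11 mod 9 = 2 ✓, 11 mod 13 = 11 ✓

x ≡ 11 (mod 117)


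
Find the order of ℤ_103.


ℤ_n has n elements.

|ℤ_103| = 103


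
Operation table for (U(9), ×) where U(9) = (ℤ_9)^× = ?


Elements: {1, 2, 4, 5, 7, 8}
Operation: multiplication mod 9
Entry (a, b) = (a × b) mod 9

Cayley table:
  | 1 | 2 | 4 | 5 | 7 | 8
1 | 1 | 2 | 4 | 5 | 7 | 8
2 | 2 | 4 | 8 | 1 | 5 | 7
4 | 4 | 8 | 7 | 2 | 1 | 5
5 | 5 | 1 | 2 | 7 | 8 | 4
7 | 7 | 5 | 1 | 8 | 4 | 2
8 | 8 | 7 | 5 | 4 | 2 | 1


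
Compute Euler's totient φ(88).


Factor n: 88 = 2^3 × 11
φ(n) = n · ∏(1 - 1/p) over distinct primes p | n
φ(88) = 88 · (1 - 1/2) · (1 - 1/11) = 40

φ(88) = 40


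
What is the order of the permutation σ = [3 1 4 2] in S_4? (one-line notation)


Cycle decomposition: (1 3 4 2)
Cycle lengths: 4
Order = lcm(4) = 4

ord(σ) = 4
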